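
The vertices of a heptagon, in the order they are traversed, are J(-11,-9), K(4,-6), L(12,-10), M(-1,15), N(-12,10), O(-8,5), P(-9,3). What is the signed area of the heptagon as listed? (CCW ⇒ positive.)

314.5

Σ = (102) + (32) + (170) + (170) + (20) + (21) + (114) = 629
Signed area = Σ/2 = 314.5 (positive ⇒ counter-clockwise traversal).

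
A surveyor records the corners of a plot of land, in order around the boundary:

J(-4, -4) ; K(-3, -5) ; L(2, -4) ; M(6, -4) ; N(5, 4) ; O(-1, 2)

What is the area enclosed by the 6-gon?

Apply the shoelace (surveyor's) formula: 2A = Σ (x_i·y_{i+1} − x_{i+1}·y_i), indices taken mod 6.
Σ = (8) + (22) + (16) + (44) + (14) + (12) = 116
Area = |Σ|/2 = 58.

58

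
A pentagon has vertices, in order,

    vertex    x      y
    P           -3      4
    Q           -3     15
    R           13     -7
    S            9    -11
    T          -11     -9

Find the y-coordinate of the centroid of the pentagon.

Apply the shoelace formula. First the cross-terms c_i = x_i·y_{i+1} − x_{i+1}·y_i:
  -33, -174, -80, -202, -71  ⇒  2A = -560, A = -280.
Then Σ (y_i + y_{i+1})·c_i = 3816, so ȳ = 3816 / (6·(-280)) = -159/70.

-159/70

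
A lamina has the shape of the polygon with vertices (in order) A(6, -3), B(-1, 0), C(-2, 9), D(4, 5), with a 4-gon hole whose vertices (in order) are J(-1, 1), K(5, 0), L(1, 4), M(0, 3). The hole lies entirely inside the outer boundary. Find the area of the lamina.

Outer boundary:
Apply the shoelace (surveyor's) formula: 2A = Σ (x_i·y_{i+1} − x_{i+1}·y_i), indices taken mod 4.
Σ = (-3) + (-9) + (-46) + (-42) = -100
Area = |Σ|/2 = 50.
Hole:
Apply the shoelace (surveyor's) formula: 2A = Σ (x_i·y_{i+1} − x_{i+1}·y_i), indices taken mod 4.
J→K: (-1)(0) − (5)(1) = -5
K→L: (5)(4) − (1)(0) = 20
L→M: (1)(3) − (0)(4) = 3
M→J: (0)(1) − (-1)(3) = 3
Σ = 21
Area = |Σ|/2 = 10.5.
Net area = 50 − 10.5 = 39.5.

39.5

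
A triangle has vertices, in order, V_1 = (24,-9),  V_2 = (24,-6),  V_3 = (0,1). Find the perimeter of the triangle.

54

|V_1V_2| = √((0)² + (3)²) = √9 = 3
|V_2V_3| = √((-24)² + (7)²) = √625 = 25
|V_3V_1| = √((24)² + (-10)²) = √676 = 26
Perimeter = 3 + 25 + 26 = 54.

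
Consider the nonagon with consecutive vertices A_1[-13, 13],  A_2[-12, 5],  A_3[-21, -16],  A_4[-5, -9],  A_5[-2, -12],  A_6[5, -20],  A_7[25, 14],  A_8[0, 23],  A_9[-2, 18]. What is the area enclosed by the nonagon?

Apply Gauss's area formula: 2A = Σ (x_i·y_{i+1} − x_{i+1}·y_i), indices taken mod 9.
Cross-terms: 91, 297, 109, 42, 100, 570, 575, 46, 208  ⇒  Σ = 2038
Area = |Σ|/2 = 1019.

1019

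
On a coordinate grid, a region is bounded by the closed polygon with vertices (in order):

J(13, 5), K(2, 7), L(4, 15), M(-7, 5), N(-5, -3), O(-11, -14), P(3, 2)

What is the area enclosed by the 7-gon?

J→K: (13)(7) − (2)(5) = 81
K→L: (2)(15) − (4)(7) = 2
L→M: (4)(5) − (-7)(15) = 125
M→N: (-7)(-3) − (-5)(5) = 46
N→O: (-5)(-14) − (-11)(-3) = 37
O→P: (-11)(2) − (3)(-14) = 20
P→J: (3)(5) − (13)(2) = -11
Σ = 300
Area = |Σ|/2 = 150.

150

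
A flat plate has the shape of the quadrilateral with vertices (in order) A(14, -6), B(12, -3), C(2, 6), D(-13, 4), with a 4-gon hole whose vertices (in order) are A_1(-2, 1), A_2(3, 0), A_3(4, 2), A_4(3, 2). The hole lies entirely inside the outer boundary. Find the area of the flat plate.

102

Outer boundary:
Apply the surveyor's formula: 2A = Σ (x_i·y_{i+1} − x_{i+1}·y_i), indices taken mod 4.
Σ = (30) + (78) + (86) + (22) = 216
Area = |Σ|/2 = 108.
Hole:
Apply the shoelace (surveyor's) formula: 2A = Σ (x_i·y_{i+1} − x_{i+1}·y_i), indices taken mod 4.
Cross-terms: -3, 6, 2, 7  ⇒  Σ = 12
Area = |Σ|/2 = 6.
Net area = 108 − 6 = 102.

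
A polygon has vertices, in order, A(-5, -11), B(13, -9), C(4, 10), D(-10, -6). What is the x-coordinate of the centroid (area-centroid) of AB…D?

Apply Gauss's area formula. First the cross-terms c_i = x_i·y_{i+1} − x_{i+1}·y_i:
  188, 166, 76, 80  ⇒  2A = 510, A = 255.
Then Σ (x_i + x_{i+1})·c_i = 2670, so x̄ = 2670 / (6·255) = 89/51.

89/51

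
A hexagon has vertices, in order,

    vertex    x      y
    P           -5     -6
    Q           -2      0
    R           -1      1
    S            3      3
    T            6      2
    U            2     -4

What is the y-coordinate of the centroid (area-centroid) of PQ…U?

-181/138

Apply the surveyor's formula. First the cross-terms c_i = x_i·y_{i+1} − x_{i+1}·y_i:
  -12, -2, -6, -12, -28, -32  ⇒  2A = -92, A = -46.
Then Σ (y_i + y_{i+1})·c_i = 362, so ȳ = 362 / (6·(-46)) = -181/138.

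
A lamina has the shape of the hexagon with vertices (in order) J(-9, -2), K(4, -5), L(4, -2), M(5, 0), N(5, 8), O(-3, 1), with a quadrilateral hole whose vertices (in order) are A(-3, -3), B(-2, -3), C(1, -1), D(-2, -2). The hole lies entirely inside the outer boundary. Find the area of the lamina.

77.5

Outer boundary:
Apply Gauss's area formula: 2A = Σ (x_i·y_{i+1} − x_{i+1}·y_i), indices taken mod 6.
Cross-terms: 53, 12, 10, 40, 29, 15  ⇒  Σ = 159
Area = |Σ|/2 = 79.5.
Hole:
Apply the shoelace formula: 2A = Σ (x_i·y_{i+1} − x_{i+1}·y_i), indices taken mod 4.
Σ = (3) + (5) + (-4) + (0) = 4
Area = |Σ|/2 = 2.
Net area = 79.5 − 2 = 77.5.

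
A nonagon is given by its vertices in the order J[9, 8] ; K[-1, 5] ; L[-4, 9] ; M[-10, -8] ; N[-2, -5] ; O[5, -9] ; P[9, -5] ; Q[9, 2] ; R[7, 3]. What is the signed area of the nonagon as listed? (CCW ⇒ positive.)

212

Apply Gauss's area formula: 2A = Σ (x_i·y_{i+1} − x_{i+1}·y_i), indices taken mod 9.
Σ = (53) + (11) + (122) + (34) + (43) + (56) + (63) + (13) + (29) = 424
Signed area = Σ/2 = 212 (positive ⇒ counter-clockwise traversal).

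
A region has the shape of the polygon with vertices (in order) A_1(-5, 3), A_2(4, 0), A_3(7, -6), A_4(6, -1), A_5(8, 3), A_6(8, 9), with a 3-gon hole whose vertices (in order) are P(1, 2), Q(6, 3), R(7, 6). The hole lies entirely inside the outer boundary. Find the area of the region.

Outer boundary:
Apply the surveyor's formula: 2A = Σ (x_i·y_{i+1} − x_{i+1}·y_i), indices taken mod 6.
Cross-terms: -12, -24, 29, 26, 48, 69  ⇒  Σ = 136
Area = |Σ|/2 = 68.
Hole:
Cross-terms: -9, 15, 8  ⇒  Σ = 14
Area = |Σ|/2 = 7.
Net area = 68 − 7 = 61.

61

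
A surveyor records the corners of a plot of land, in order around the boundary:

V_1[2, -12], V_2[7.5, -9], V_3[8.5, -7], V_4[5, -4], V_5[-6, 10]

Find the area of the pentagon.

87.5

Apply the surveyor's formula: 2A = Σ (x_i·y_{i+1} − x_{i+1}·y_i), indices taken mod 5.
V_1→V_2: (2)(-9) − (7.5)(-12) = 72
V_2→V_3: (7.5)(-7) − (8.5)(-9) = 24
V_3→V_4: (8.5)(-4) − (5)(-7) = 1
V_4→V_5: (5)(10) − (-6)(-4) = 26
V_5→V_1: (-6)(-12) − (2)(10) = 52
Σ = 175
Area = |Σ|/2 = 87.5.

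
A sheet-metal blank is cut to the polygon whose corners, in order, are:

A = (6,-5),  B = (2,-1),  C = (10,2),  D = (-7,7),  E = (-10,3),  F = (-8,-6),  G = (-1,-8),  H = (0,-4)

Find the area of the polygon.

160.5

Apply the shoelace (surveyor's) formula: 2A = Σ (x_i·y_{i+1} − x_{i+1}·y_i), indices taken mod 8.
A→B: (6)(-1) − (2)(-5) = 4
B→C: (2)(2) − (10)(-1) = 14
C→D: (10)(7) − (-7)(2) = 84
D→E: (-7)(3) − (-10)(7) = 49
E→F: (-10)(-6) − (-8)(3) = 84
F→G: (-8)(-8) − (-1)(-6) = 58
G→H: (-1)(-4) − (0)(-8) = 4
H→A: (0)(-5) − (6)(-4) = 24
Σ = 321
Area = |Σ|/2 = 160.5.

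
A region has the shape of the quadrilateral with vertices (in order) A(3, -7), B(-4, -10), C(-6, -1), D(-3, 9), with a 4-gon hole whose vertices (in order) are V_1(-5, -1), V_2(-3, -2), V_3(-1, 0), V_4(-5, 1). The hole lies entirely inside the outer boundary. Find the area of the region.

81.5

Outer boundary:
Apply Gauss's area formula: 2A = Σ (x_i·y_{i+1} − x_{i+1}·y_i), indices taken mod 4.
Σ = (-58) + (-56) + (-57) + (-6) = -177
Area = |Σ|/2 = 88.5.
Hole:
Cross-terms: 7, -2, -1, 10  ⇒  Σ = 14
Area = |Σ|/2 = 7.
Net area = 88.5 − 7 = 81.5.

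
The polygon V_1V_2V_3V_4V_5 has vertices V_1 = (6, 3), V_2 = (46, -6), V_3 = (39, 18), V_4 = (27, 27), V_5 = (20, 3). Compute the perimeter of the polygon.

|V_1V_2| = √((40)² + (-9)²) = √1681 = 41
|V_2V_3| = √((-7)² + (24)²) = √625 = 25
|V_3V_4| = √((-12)² + (9)²) = √225 = 15
|V_4V_5| = √((-7)² + (-24)²) = √625 = 25
|V_5V_1| = √((-14)² + (0)²) = √196 = 14
Perimeter = 41 + 25 + 15 + 25 + 14 = 120.

120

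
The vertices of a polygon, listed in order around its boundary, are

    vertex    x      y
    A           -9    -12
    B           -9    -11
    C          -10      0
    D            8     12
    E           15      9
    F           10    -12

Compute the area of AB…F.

422.5

Σ = (-9) + (-110) + (-120) + (-108) + (-270) + (-228) = -845
Area = |Σ|/2 = 422.5.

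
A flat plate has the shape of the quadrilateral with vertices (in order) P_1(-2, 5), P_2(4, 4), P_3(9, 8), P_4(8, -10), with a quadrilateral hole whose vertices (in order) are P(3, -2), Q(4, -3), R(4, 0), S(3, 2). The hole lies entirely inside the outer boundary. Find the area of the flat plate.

Outer boundary:
Σ = (-28) + (-4) + (-154) + (20) = -166
Area = |Σ|/2 = 83.
Hole:
Cross-terms: -1, 12, 8, -12  ⇒  Σ = 7
Area = |Σ|/2 = 3.5.
Net area = 83 − 3.5 = 79.5.

79.5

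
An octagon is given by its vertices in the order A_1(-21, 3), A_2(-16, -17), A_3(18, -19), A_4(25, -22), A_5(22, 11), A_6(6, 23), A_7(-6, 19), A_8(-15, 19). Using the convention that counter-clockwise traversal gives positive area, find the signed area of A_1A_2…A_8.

Apply Gauss's area formula: 2A = Σ (x_i·y_{i+1} − x_{i+1}·y_i), indices taken mod 8.
Σ = (405) + (610) + (79) + (759) + (440) + (252) + (171) + (354) = 3070
Signed area = Σ/2 = 1535 (positive ⇒ counter-clockwise traversal).

1535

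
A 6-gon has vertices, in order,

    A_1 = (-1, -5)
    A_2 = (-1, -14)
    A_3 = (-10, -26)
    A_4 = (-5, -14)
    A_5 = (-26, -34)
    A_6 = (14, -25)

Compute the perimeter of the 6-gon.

|A_1A_2| = √((0)² + (-9)²) = √81 = 9
|A_2A_3| = √((-9)² + (-12)²) = √225 = 15
|A_3A_4| = √((5)² + (12)²) = √169 = 13
|A_4A_5| = √((-21)² + (-20)²) = √841 = 29
|A_5A_6| = √((40)² + (9)²) = √1681 = 41
|A_6A_1| = √((-15)² + (20)²) = √625 = 25
Perimeter = 9 + 15 + 13 + 29 + 41 + 25 = 132.

132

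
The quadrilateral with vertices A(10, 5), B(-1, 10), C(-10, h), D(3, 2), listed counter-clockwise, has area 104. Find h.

The doubled signed area Σ (x_i y_{i+1} − x_{i+1} y_i) is linear in h.
With h=0 it equals 180; the coefficient of h is -4 (from the two edges through C).
So -4·h + 180 = 2·104 = 208 ⇒ h = -7.

-7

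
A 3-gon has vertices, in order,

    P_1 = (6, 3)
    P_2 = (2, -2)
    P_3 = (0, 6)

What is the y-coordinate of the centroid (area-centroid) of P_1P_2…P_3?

Apply the shoelace (surveyor's) formula. First the cross-terms c_i = x_i·y_{i+1} − x_{i+1}·y_i:
  -18, 12, -36  ⇒  2A = -42, A = -21.
Then Σ (y_i + y_{i+1})·c_i = -294, so ȳ = -294 / (6·(-21)) = 7/3.

7/3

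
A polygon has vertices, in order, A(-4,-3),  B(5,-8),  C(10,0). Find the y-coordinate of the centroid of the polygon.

Apply the shoelace (surveyor's) formula. First the cross-terms c_i = x_i·y_{i+1} − x_{i+1}·y_i:
  47, 80, -30  ⇒  2A = 97, A = 48.5.
Then Σ (y_i + y_{i+1})·c_i = -1067, so ȳ = -1067 / (6·48.5) = -11/3.

-11/3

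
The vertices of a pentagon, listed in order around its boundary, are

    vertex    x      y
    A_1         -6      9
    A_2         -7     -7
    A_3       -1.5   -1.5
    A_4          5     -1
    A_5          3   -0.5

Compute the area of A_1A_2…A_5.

69.25

Apply the surveyor's formula: 2A = Σ (x_i·y_{i+1} − x_{i+1}·y_i), indices taken mod 5.
Σ = (105) + (0) + (9) + (0.5) + (24) = 138.5
Area = |Σ|/2 = 69.25.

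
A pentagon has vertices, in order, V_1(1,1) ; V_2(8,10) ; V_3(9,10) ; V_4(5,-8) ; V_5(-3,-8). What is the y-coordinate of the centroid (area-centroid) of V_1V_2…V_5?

Apply Gauss's area formula. First the cross-terms c_i = x_i·y_{i+1} − x_{i+1}·y_i:
  2, -10, -122, -64, 5  ⇒  2A = -189, A = -94.5.
Then Σ (y_i + y_{i+1})·c_i = 567, so ȳ = 567 / (6·(-94.5)) = -1.

-1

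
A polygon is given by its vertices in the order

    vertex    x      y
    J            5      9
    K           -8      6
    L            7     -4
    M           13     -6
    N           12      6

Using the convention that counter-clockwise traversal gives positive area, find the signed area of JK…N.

165

Σ = (102) + (-10) + (10) + (150) + (78) = 330
Signed area = Σ/2 = 165 (positive ⇒ counter-clockwise traversal).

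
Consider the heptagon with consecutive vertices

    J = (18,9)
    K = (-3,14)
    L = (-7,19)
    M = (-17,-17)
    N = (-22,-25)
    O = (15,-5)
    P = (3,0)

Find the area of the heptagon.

670

Apply the surveyor's formula: 2A = Σ (x_i·y_{i+1} − x_{i+1}·y_i), indices taken mod 7.
Σ = (279) + (41) + (442) + (51) + (485) + (15) + (27) = 1340
Area = |Σ|/2 = 670.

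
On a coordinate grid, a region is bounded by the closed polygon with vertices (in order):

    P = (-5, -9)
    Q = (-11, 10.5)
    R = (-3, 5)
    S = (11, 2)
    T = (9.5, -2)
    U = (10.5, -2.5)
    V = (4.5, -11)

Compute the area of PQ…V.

Apply the surveyor's formula: 2A = Σ (x_i·y_{i+1} − x_{i+1}·y_i), indices taken mod 7.
Cross-terms: -151.5, -23.5, -61, -41, -2.75, -104.25, -95.5  ⇒  Σ = -479.5
Area = |Σ|/2 = 239.75.

239.75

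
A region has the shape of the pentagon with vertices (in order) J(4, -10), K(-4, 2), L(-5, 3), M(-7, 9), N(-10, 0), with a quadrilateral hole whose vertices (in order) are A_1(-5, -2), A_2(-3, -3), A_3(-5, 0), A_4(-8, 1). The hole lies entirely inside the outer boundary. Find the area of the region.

61

Outer boundary:
J→K: (4)(2) − (-4)(-10) = -32
K→L: (-4)(3) − (-5)(2) = -2
L→M: (-5)(9) − (-7)(3) = -24
M→N: (-7)(0) − (-10)(9) = 90
N→J: (-10)(-10) − (4)(0) = 100
Σ = 132
Area = |Σ|/2 = 66.
Hole:
Cross-terms: 9, -15, -5, 21  ⇒  Σ = 10
Area = |Σ|/2 = 5.
Net area = 66 − 5 = 61.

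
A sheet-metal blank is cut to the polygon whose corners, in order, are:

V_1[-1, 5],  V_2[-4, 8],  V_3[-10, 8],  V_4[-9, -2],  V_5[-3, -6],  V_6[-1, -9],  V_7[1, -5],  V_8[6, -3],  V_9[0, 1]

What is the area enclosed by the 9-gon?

Σ = (12) + (48) + (92) + (48) + (21) + (14) + (27) + (6) + (1) = 269
Area = |Σ|/2 = 134.5.

134.5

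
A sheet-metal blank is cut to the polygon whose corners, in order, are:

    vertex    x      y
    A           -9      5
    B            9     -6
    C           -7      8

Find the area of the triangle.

38

Apply the shoelace (surveyor's) formula: 2A = Σ (x_i·y_{i+1} − x_{i+1}·y_i), indices taken mod 3.
Σ = (9) + (30) + (37) = 76
Area = |Σ|/2 = 38.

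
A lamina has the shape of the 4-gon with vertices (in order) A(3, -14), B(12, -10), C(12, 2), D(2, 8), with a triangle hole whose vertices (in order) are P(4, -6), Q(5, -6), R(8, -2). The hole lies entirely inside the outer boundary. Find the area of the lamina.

Outer boundary:
A→B: (3)(-10) − (12)(-14) = 138
B→C: (12)(2) − (12)(-10) = 144
C→D: (12)(8) − (2)(2) = 92
D→A: (2)(-14) − (3)(8) = -52
Σ = 322
Area = |Σ|/2 = 161.
Hole:
P→Q: (4)(-6) − (5)(-6) = 6
Q→R: (5)(-2) − (8)(-6) = 38
R→P: (8)(-6) − (4)(-2) = -40
Σ = 4
Area = |Σ|/2 = 2.
Net area = 161 − 2 = 159.

159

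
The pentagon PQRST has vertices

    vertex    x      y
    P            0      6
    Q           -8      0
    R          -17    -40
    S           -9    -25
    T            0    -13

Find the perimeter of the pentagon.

|PQ| = √((-8)² + (-6)²) = √100 = 10
|QR| = √((-9)² + (-40)²) = √1681 = 41
|RS| = √((8)² + (15)²) = √289 = 17
|ST| = √((9)² + (12)²) = √225 = 15
|TP| = √((0)² + (19)²) = √361 = 19
Perimeter = 10 + 41 + 17 + 15 + 19 = 102.

102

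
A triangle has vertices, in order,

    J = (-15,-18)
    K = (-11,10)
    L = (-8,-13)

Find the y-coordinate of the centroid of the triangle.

-7

Apply the surveyor's formula. First the cross-terms c_i = x_i·y_{i+1} − x_{i+1}·y_i:
  -348, 223, -51  ⇒  2A = -176, A = -88.
Then Σ (y_i + y_{i+1})·c_i = 3696, so ȳ = 3696 / (6·(-88)) = -7.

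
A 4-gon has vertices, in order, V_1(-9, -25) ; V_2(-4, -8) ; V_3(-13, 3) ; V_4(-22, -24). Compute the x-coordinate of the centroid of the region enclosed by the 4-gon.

-2656/213

Apply Gauss's area formula. First the cross-terms c_i = x_i·y_{i+1} − x_{i+1}·y_i:
  -28, -116, 378, 334  ⇒  2A = 568, A = 284.
Then Σ (x_i + x_{i+1})·c_i = -21248, so x̄ = -21248 / (6·284) = -2656/213.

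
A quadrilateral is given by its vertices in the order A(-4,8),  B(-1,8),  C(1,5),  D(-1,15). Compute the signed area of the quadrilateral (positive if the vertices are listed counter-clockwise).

17.5

Apply the surveyor's formula: 2A = Σ (x_i·y_{i+1} − x_{i+1}·y_i), indices taken mod 4.
A→B: (-4)(8) − (-1)(8) = -24
B→C: (-1)(5) − (1)(8) = -13
C→D: (1)(15) − (-1)(5) = 20
D→A: (-1)(8) − (-4)(15) = 52
Σ = 35
Signed area = Σ/2 = 17.5 (positive ⇒ counter-clockwise traversal).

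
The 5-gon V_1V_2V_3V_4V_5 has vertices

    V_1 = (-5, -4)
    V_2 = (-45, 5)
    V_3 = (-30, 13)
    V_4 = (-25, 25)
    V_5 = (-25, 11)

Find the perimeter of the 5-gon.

|V_1V_2| = √((-40)² + (9)²) = √1681 = 41
|V_2V_3| = √((15)² + (8)²) = √289 = 17
|V_3V_4| = √((5)² + (12)²) = √169 = 13
|V_4V_5| = √((0)² + (-14)²) = √196 = 14
|V_5V_1| = √((20)² + (-15)²) = √625 = 25
Perimeter = 41 + 17 + 13 + 14 + 25 = 110.

110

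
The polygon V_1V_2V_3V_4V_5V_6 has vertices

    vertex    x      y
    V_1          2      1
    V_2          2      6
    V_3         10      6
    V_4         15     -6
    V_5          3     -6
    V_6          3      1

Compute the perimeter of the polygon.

|V_1V_2| = √((0)² + (5)²) = √25 = 5
|V_2V_3| = √((8)² + (0)²) = √64 = 8
|V_3V_4| = √((5)² + (-12)²) = √169 = 13
|V_4V_5| = √((-12)² + (0)²) = √144 = 12
|V_5V_6| = √((0)² + (7)²) = √49 = 7
|V_6V_1| = √((-1)² + (0)²) = √1 = 1
Perimeter = 5 + 8 + 13 + 12 + 7 + 1 = 46.

46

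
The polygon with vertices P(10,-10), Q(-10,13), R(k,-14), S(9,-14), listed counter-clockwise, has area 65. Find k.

The doubled signed area Σ (x_i y_{i+1} − x_{i+1} y_i) is linear in k.
With k=0 it equals 346; the coefficient of k is -27 (from the two edges through R).
So -27·k + 346 = 2·65 = 130 ⇒ k = 8.

8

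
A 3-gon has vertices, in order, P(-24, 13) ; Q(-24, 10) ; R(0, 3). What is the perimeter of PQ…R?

|PQ| = √((0)² + (-3)²) = √9 = 3
|QR| = √((24)² + (-7)²) = √625 = 25
|RP| = √((-24)² + (10)²) = √676 = 26
Perimeter = 3 + 25 + 26 = 54.

54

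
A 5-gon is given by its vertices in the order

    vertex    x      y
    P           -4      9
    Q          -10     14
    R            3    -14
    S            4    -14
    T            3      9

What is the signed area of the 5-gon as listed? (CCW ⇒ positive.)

143.5

Apply the shoelace formula: 2A = Σ (x_i·y_{i+1} − x_{i+1}·y_i), indices taken mod 5.
Σ = (34) + (98) + (14) + (78) + (63) = 287
Signed area = Σ/2 = 143.5 (positive ⇒ counter-clockwise traversal).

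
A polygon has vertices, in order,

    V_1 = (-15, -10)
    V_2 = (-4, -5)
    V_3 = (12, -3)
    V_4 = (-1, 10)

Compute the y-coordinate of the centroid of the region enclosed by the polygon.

Apply the shoelace (surveyor's) formula. First the cross-terms c_i = x_i·y_{i+1} − x_{i+1}·y_i:
  35, 72, 117, 160  ⇒  2A = 384, A = 192.
Then Σ (y_i + y_{i+1})·c_i = -282, so ȳ = -282 / (6·192) = -47/192.

-47/192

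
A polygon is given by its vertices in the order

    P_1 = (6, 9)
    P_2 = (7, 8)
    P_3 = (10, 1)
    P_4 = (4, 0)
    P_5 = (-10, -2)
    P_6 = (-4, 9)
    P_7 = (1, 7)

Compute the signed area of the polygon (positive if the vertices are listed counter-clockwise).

-134

Apply the shoelace formula: 2A = Σ (x_i·y_{i+1} − x_{i+1}·y_i), indices taken mod 7.
P_1→P_2: (6)(8) − (7)(9) = -15
P_2→P_3: (7)(1) − (10)(8) = -73
P_3→P_4: (10)(0) − (4)(1) = -4
P_4→P_5: (4)(-2) − (-10)(0) = -8
P_5→P_6: (-10)(9) − (-4)(-2) = -98
P_6→P_7: (-4)(7) − (1)(9) = -37
P_7→P_1: (1)(9) − (6)(7) = -33
Σ = -268
Signed area = Σ/2 = -134 (negative ⇒ clockwise traversal).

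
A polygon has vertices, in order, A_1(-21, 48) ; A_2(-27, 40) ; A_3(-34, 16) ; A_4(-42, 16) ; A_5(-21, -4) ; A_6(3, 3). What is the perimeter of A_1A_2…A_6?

|A_1A_2| = √((-6)² + (-8)²) = √100 = 10
|A_2A_3| = √((-7)² + (-24)²) = √625 = 25
|A_3A_4| = √((-8)² + (0)²) = √64 = 8
|A_4A_5| = √((21)² + (-20)²) = √841 = 29
|A_5A_6| = √((24)² + (7)²) = √625 = 25
|A_6A_1| = √((-24)² + (45)²) = √2601 = 51
Perimeter = 10 + 25 + 8 + 29 + 25 + 51 = 148.

148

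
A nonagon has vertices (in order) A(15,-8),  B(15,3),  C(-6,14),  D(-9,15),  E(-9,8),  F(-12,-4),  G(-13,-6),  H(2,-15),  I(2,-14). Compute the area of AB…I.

523.5

Apply Gauss's area formula: 2A = Σ (x_i·y_{i+1} − x_{i+1}·y_i), indices taken mod 9.
Cross-terms: 165, 228, 36, 63, 132, 20, 207, 2, 194  ⇒  Σ = 1047
Area = |Σ|/2 = 523.5.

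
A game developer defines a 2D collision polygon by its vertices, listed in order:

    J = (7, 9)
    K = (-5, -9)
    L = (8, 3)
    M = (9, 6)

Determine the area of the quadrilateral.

J→K: (7)(-9) − (-5)(9) = -18
K→L: (-5)(3) − (8)(-9) = 57
L→M: (8)(6) − (9)(3) = 21
M→J: (9)(9) − (7)(6) = 39
Σ = 99
Area = |Σ|/2 = 49.5.

49.5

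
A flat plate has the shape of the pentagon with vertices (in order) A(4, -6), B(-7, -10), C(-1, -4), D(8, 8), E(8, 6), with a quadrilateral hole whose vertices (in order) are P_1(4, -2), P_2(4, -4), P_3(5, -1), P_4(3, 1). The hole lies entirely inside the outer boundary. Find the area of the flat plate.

61

Outer boundary:
Apply the shoelace formula: 2A = Σ (x_i·y_{i+1} − x_{i+1}·y_i), indices taken mod 5.
A→B: (4)(-10) − (-7)(-6) = -82
B→C: (-7)(-4) − (-1)(-10) = 18
C→D: (-1)(8) − (8)(-4) = 24
D→E: (8)(6) − (8)(8) = -16
E→A: (8)(-6) − (4)(6) = -72
Σ = -128
Area = |Σ|/2 = 64.
Hole:
Apply the surveyor's formula: 2A = Σ (x_i·y_{i+1} − x_{i+1}·y_i), indices taken mod 4.
P_1→P_2: (4)(-4) − (4)(-2) = -8
P_2→P_3: (4)(-1) − (5)(-4) = 16
P_3→P_4: (5)(1) − (3)(-1) = 8
P_4→P_1: (3)(-2) − (4)(1) = -10
Σ = 6
Area = |Σ|/2 = 3.
Net area = 64 − 3 = 61.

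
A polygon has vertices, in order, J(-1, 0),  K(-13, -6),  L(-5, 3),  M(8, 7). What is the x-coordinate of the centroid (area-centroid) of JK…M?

-206/69

Apply the shoelace formula. First the cross-terms c_i = x_i·y_{i+1} − x_{i+1}·y_i:
  6, -69, -59, 7  ⇒  2A = -115, A = -57.5.
Then Σ (x_i + x_{i+1})·c_i = 1030, so x̄ = 1030 / (6·(-57.5)) = -206/69.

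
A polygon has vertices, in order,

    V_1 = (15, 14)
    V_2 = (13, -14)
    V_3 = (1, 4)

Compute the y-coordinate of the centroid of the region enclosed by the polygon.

4/3

Apply Gauss's area formula. First the cross-terms c_i = x_i·y_{i+1} − x_{i+1}·y_i:
  -392, 66, -46  ⇒  2A = -372, A = -186.
Then Σ (y_i + y_{i+1})·c_i = -1488, so ȳ = -1488 / (6·(-186)) = 4/3.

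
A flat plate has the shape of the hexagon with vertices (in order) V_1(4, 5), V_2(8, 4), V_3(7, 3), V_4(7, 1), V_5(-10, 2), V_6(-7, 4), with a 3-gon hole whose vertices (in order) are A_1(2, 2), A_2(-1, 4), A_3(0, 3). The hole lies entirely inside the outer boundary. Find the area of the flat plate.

47

Outer boundary:
V_1→V_2: (4)(4) − (8)(5) = -24
V_2→V_3: (8)(3) − (7)(4) = -4
V_3→V_4: (7)(1) − (7)(3) = -14
V_4→V_5: (7)(2) − (-10)(1) = 24
V_5→V_6: (-10)(4) − (-7)(2) = -26
V_6→V_1: (-7)(5) − (4)(4) = -51
Σ = -95
Area = |Σ|/2 = 47.5.
Hole:
Σ = (10) + (-3) + (-6) = 1
Area = |Σ|/2 = 0.5.
Net area = 47.5 − 0.5 = 47.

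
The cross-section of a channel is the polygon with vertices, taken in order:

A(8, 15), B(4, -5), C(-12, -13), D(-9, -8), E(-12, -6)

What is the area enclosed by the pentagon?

Apply the shoelace (surveyor's) formula: 2A = Σ (x_i·y_{i+1} − x_{i+1}·y_i), indices taken mod 5.
A→B: (8)(-5) − (4)(15) = -100
B→C: (4)(-13) − (-12)(-5) = -112
C→D: (-12)(-8) − (-9)(-13) = -21
D→E: (-9)(-6) − (-12)(-8) = -42
E→A: (-12)(15) − (8)(-6) = -132
Σ = -407
Area = |Σ|/2 = 203.5.

203.5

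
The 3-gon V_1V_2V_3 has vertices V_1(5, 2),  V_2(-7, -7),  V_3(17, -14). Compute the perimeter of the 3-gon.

60

|V_1V_2| = √((-12)² + (-9)²) = √225 = 15
|V_2V_3| = √((24)² + (-7)²) = √625 = 25
|V_3V_1| = √((-12)² + (16)²) = √400 = 20
Perimeter = 15 + 25 + 20 = 60.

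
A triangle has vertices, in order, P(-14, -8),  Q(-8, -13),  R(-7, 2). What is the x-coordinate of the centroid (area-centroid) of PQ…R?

-29/3

Apply the shoelace formula. First the cross-terms c_i = x_i·y_{i+1} − x_{i+1}·y_i:
  118, -107, 84  ⇒  2A = 95, A = 47.5.
Then Σ (x_i + x_{i+1})·c_i = -2755, so x̄ = -2755 / (6·47.5) = -29/3.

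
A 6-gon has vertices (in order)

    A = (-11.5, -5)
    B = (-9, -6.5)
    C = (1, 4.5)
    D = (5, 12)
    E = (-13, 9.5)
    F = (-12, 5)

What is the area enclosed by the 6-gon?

177.625

Apply Gauss's area formula: 2A = Σ (x_i·y_{i+1} − x_{i+1}·y_i), indices taken mod 6.
Σ = (29.75) + (-34) + (-10.5) + (203.5) + (49) + (117.5) = 355.25
Area = |Σ|/2 = 177.625.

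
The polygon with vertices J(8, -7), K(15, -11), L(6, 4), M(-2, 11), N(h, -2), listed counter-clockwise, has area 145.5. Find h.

Write out the shoelace sum; only the two edges meeting at N involve h:
2·Area = [((-2)·(-2) − h·11) + (h·(-7) − 8·(-2))] + 217
       = -18·h + 237 = 291
⇒ h = -3.

-3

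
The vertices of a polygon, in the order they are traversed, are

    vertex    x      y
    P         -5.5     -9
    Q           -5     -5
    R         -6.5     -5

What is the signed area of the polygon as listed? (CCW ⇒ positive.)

Apply the shoelace formula: 2A = Σ (x_i·y_{i+1} − x_{i+1}·y_i), indices taken mod 3.
Σ = (-17.5) + (-7.5) + (31) = 6
Signed area = Σ/2 = 3 (positive ⇒ counter-clockwise traversal).

3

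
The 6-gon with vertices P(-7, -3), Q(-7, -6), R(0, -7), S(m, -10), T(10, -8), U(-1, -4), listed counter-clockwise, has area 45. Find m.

Write out the shoelace sum; only the two edges meeting at S involve m:
2·Area = [(0·(-10) − m·(-7)) + (m·(-8) − 10·(-10))] + -3
       = -1·m + 97 = 90
⇒ m = 7.

7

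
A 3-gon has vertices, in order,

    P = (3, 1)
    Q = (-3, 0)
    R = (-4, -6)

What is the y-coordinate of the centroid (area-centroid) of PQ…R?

Apply Gauss's area formula. First the cross-terms c_i = x_i·y_{i+1} − x_{i+1}·y_i:
  3, 18, 14  ⇒  2A = 35, A = 17.5.
Then Σ (y_i + y_{i+1})·c_i = -175, so ȳ = -175 / (6·17.5) = -5/3.

-5/3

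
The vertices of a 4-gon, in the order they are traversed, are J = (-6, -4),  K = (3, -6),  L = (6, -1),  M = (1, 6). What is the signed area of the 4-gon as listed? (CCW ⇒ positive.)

Apply Gauss's area formula: 2A = Σ (x_i·y_{i+1} − x_{i+1}·y_i), indices taken mod 4.
Cross-terms: 48, 33, 37, 32  ⇒  Σ = 150
Signed area = Σ/2 = 75 (positive ⇒ counter-clockwise traversal).

75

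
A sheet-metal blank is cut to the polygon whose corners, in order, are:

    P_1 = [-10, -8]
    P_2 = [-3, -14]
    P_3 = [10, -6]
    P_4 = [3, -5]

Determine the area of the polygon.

84

Apply the surveyor's formula: 2A = Σ (x_i·y_{i+1} − x_{i+1}·y_i), indices taken mod 4.
Σ = (116) + (158) + (-32) + (-74) = 168
Area = |Σ|/2 = 84.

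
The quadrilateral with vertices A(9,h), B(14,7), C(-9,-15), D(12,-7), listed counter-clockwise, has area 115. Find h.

-4

Write out the shoelace sum; only the two edges meeting at A involve h:
2·Area = [(12·h − 9·(-7)) + (9·7 − 14·h)] + 96
       = -2·h + 222 = 230
⇒ h = -4.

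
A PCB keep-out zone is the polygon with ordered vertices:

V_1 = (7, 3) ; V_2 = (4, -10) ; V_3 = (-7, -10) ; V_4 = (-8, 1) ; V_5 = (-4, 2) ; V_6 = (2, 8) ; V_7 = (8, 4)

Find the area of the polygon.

193.5

Apply Gauss's area formula: 2A = Σ (x_i·y_{i+1} − x_{i+1}·y_i), indices taken mod 7.
V_1→V_2: (7)(-10) − (4)(3) = -82
V_2→V_3: (4)(-10) − (-7)(-10) = -110
V_3→V_4: (-7)(1) − (-8)(-10) = -87
V_4→V_5: (-8)(2) − (-4)(1) = -12
V_5→V_6: (-4)(8) − (2)(2) = -36
V_6→V_7: (2)(4) − (8)(8) = -56
V_7→V_1: (8)(3) − (7)(4) = -4
Σ = -387
Area = |Σ|/2 = 193.5.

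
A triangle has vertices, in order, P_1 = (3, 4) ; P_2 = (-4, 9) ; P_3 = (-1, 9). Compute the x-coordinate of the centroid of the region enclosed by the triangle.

Apply Gauss's area formula. First the cross-terms c_i = x_i·y_{i+1} − x_{i+1}·y_i:
  43, -27, -31  ⇒  2A = -15, A = -7.5.
Then Σ (x_i + x_{i+1})·c_i = 30, so x̄ = 30 / (6·(-7.5)) = -2/3.

-2/3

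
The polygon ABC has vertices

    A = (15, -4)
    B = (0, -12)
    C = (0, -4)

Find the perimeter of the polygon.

|AB| = √((-15)² + (-8)²) = √289 = 17
|BC| = √((0)² + (8)²) = √64 = 8
|CA| = √((15)² + (0)²) = √225 = 15
Perimeter = 17 + 8 + 15 = 40.

40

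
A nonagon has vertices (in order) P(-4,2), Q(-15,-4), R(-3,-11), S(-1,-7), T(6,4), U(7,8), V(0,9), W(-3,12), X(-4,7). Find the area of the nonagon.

202

Apply Gauss's area formula: 2A = Σ (x_i·y_{i+1} − x_{i+1}·y_i), indices taken mod 9.
Cross-terms: 46, 153, 10, 38, 20, 63, 27, 27, 20  ⇒  Σ = 404
Area = |Σ|/2 = 202.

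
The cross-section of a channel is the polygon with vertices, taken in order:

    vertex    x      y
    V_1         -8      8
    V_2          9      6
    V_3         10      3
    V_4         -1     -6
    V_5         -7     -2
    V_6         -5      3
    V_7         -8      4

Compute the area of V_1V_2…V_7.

154.5

V_1→V_2: (-8)(6) − (9)(8) = -120
V_2→V_3: (9)(3) − (10)(6) = -33
V_3→V_4: (10)(-6) − (-1)(3) = -57
V_4→V_5: (-1)(-2) − (-7)(-6) = -40
V_5→V_6: (-7)(3) − (-5)(-2) = -31
V_6→V_7: (-5)(4) − (-8)(3) = 4
V_7→V_1: (-8)(8) − (-8)(4) = -32
Σ = -309
Area = |Σ|/2 = 154.5.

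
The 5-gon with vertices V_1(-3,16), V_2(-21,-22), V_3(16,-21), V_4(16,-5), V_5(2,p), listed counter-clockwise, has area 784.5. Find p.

4

Write out the shoelace sum; only the two edges meeting at V_5 involve p:
2·Area = [(16·p − 2·(-5)) + (2·16 − (-3)·p)] + 1451
       = 19·p + 1493 = 1569
⇒ p = 4.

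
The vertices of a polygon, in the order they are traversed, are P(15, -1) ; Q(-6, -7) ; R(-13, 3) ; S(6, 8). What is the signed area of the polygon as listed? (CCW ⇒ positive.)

Σ = (-111) + (-109) + (-122) + (-126) = -468
Signed area = Σ/2 = -234 (negative ⇒ clockwise traversal).

-234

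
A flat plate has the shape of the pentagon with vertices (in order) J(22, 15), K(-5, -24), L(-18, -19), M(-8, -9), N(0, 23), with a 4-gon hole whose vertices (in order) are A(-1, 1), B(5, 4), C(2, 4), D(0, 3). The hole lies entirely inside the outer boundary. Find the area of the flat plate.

Outer boundary:
Apply the surveyor's formula: 2A = Σ (x_i·y_{i+1} − x_{i+1}·y_i), indices taken mod 5.
Σ = (-453) + (-337) + (10) + (-184) + (-506) = -1470
Area = |Σ|/2 = 735.
Hole:
Apply the surveyor's formula: 2A = Σ (x_i·y_{i+1} − x_{i+1}·y_i), indices taken mod 4.
Cross-terms: -9, 12, 6, 3  ⇒  Σ = 12
Area = |Σ|/2 = 6.
Net area = 735 − 6 = 729.

729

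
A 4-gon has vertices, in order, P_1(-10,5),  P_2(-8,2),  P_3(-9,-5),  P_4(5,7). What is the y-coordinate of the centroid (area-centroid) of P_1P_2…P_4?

Apply the shoelace (surveyor's) formula. First the cross-terms c_i = x_i·y_{i+1} − x_{i+1}·y_i:
  20, 58, -38, 95  ⇒  2A = 135, A = 67.5.
Then Σ (y_i + y_{i+1})·c_i = 1030, so ȳ = 1030 / (6·67.5) = 206/81.

206/81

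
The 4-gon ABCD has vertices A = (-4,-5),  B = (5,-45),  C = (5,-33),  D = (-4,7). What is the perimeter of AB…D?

106

|AB| = √((9)² + (-40)²) = √1681 = 41
|BC| = √((0)² + (12)²) = √144 = 12
|CD| = √((-9)² + (40)²) = √1681 = 41
|DA| = √((0)² + (-12)²) = √144 = 12
Perimeter = 41 + 12 + 41 + 12 = 106.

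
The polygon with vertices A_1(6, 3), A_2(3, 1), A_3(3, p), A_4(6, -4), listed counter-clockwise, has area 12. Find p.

The doubled signed area Σ (x_i y_{i+1} − x_{i+1} y_i) is linear in p.
With p=0 it equals 24; the coefficient of p is -3 (from the two edges through A_3).
So -3·p + 24 = 2·12 = 24 ⇒ p = 0.

0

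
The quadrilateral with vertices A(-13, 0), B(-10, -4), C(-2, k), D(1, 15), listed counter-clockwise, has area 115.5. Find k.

-2

The doubled signed area Σ (x_i y_{i+1} − x_{i+1} y_i) is linear in k.
With k=0 it equals 209; the coefficient of k is -11 (from the two edges through C).
So -11·k + 209 = 2·115.5 = 231 ⇒ k = -2.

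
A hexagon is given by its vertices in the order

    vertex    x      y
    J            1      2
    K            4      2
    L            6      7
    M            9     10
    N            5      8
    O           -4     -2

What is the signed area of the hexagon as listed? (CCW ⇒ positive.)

22.5

Apply the surveyor's formula: 2A = Σ (x_i·y_{i+1} − x_{i+1}·y_i), indices taken mod 6.
J→K: (1)(2) − (4)(2) = -6
K→L: (4)(7) − (6)(2) = 16
L→M: (6)(10) − (9)(7) = -3
M→N: (9)(8) − (5)(10) = 22
N→O: (5)(-2) − (-4)(8) = 22
O→J: (-4)(2) − (1)(-2) = -6
Σ = 45
Signed area = Σ/2 = 22.5 (positive ⇒ counter-clockwise traversal).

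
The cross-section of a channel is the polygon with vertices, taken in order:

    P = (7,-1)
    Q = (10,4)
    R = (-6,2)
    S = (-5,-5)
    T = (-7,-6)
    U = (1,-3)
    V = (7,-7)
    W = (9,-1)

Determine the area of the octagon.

Apply the shoelace (surveyor's) formula: 2A = Σ (x_i·y_{i+1} − x_{i+1}·y_i), indices taken mod 8.
Cross-terms: 38, 44, 40, -5, 27, 14, 56, -2  ⇒  Σ = 212
Area = |Σ|/2 = 106.

106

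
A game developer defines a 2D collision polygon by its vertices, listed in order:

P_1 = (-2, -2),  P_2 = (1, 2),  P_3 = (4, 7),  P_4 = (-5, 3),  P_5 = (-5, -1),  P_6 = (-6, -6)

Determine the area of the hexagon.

44

Apply the shoelace (surveyor's) formula: 2A = Σ (x_i·y_{i+1} − x_{i+1}·y_i), indices taken mod 6.
Σ = (-2) + (-1) + (47) + (20) + (24) + (0) = 88
Area = |Σ|/2 = 44.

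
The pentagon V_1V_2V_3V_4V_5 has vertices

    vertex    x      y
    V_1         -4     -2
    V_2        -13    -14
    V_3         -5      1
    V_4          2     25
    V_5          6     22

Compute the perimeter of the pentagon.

88

|V_1V_2| = √((-9)² + (-12)²) = √225 = 15
|V_2V_3| = √((8)² + (15)²) = √289 = 17
|V_3V_4| = √((7)² + (24)²) = √625 = 25
|V_4V_5| = √((4)² + (-3)²) = √25 = 5
|V_5V_1| = √((-10)² + (-24)²) = √676 = 26
Perimeter = 15 + 17 + 25 + 5 + 26 = 88.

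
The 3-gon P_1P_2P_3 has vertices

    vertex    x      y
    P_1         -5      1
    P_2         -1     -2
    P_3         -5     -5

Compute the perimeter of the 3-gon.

|P_1P_2| = √((4)² + (-3)²) = √25 = 5
|P_2P_3| = √((-4)² + (-3)²) = √25 = 5
|P_3P_1| = √((0)² + (6)²) = √36 = 6
Perimeter = 5 + 5 + 6 = 16.

16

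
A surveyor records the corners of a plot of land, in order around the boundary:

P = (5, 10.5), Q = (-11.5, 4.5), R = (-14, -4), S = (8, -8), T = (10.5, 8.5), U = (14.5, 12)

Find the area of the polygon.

321.625

Apply the shoelace (surveyor's) formula: 2A = Σ (x_i·y_{i+1} − x_{i+1}·y_i), indices taken mod 6.
P→Q: (5)(4.5) − (-11.5)(10.5) = 143.25
Q→R: (-11.5)(-4) − (-14)(4.5) = 109
R→S: (-14)(-8) − (8)(-4) = 144
S→T: (8)(8.5) − (10.5)(-8) = 152
T→U: (10.5)(12) − (14.5)(8.5) = 2.75
U→P: (14.5)(10.5) − (5)(12) = 92.25
Σ = 643.25
Area = |Σ|/2 = 321.625.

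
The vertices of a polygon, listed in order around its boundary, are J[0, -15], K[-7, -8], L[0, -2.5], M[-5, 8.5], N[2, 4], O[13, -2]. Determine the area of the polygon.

J→K: (0)(-8) − (-7)(-15) = -105
K→L: (-7)(-2.5) − (0)(-8) = 17.5
L→M: (0)(8.5) − (-5)(-2.5) = -12.5
M→N: (-5)(4) − (2)(8.5) = -37
N→O: (2)(-2) − (13)(4) = -56
O→J: (13)(-15) − (0)(-2) = -195
Σ = -388
Area = |Σ|/2 = 194.

194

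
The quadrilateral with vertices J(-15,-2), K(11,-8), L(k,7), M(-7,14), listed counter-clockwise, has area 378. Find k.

12

Write out the shoelace sum; only the two edges meeting at L involve k:
2·Area = [(11·7 − k·(-8)) + (k·14 − (-7)·7)] + 366
       = 22·k + 492 = 756
⇒ k = 12.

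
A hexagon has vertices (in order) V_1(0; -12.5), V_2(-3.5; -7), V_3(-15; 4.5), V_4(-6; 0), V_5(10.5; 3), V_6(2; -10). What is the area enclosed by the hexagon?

Apply the shoelace (surveyor's) formula: 2A = Σ (x_i·y_{i+1} − x_{i+1}·y_i), indices taken mod 6.
Σ = (-43.75) + (-120.75) + (27) + (-18) + (-111) + (-25) = -291.5
Area = |Σ|/2 = 145.75.

145.75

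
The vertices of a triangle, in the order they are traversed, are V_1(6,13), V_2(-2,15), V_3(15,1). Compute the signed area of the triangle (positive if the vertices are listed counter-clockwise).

Σ = (116) + (-227) + (189) = 78
Signed area = Σ/2 = 39 (positive ⇒ counter-clockwise traversal).

39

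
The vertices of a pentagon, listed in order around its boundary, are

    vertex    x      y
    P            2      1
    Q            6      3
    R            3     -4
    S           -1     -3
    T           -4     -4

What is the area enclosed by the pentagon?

25

Apply the shoelace (surveyor's) formula: 2A = Σ (x_i·y_{i+1} − x_{i+1}·y_i), indices taken mod 5.
P→Q: (2)(3) − (6)(1) = 0
Q→R: (6)(-4) − (3)(3) = -33
R→S: (3)(-3) − (-1)(-4) = -13
S→T: (-1)(-4) − (-4)(-3) = -8
T→P: (-4)(1) − (2)(-4) = 4
Σ = -50
Area = |Σ|/2 = 25.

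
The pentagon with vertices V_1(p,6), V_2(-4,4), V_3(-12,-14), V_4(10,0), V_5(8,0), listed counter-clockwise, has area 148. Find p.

-5

The doubled signed area Σ (x_i y_{i+1} − x_{i+1} y_i) is linear in p.
With p=0 it equals 316; the coefficient of p is 4 (from the two edges through V_1).
So 4·p + 316 = 2·148 = 296 ⇒ p = -5.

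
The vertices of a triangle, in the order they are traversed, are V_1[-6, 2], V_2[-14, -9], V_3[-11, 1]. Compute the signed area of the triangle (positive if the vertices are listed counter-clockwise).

-23.5

Apply the shoelace (surveyor's) formula: 2A = Σ (x_i·y_{i+1} − x_{i+1}·y_i), indices taken mod 3.
Σ = (82) + (-113) + (-16) = -47
Signed area = Σ/2 = -23.5 (negative ⇒ clockwise traversal).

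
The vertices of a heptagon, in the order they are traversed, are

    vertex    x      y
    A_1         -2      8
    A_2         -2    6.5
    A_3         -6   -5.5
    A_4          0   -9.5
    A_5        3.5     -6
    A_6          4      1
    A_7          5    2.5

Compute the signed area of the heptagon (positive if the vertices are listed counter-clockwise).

A_1→A_2: (-2)(6.5) − (-2)(8) = 3
A_2→A_3: (-2)(-5.5) − (-6)(6.5) = 50
A_3→A_4: (-6)(-9.5) − (0)(-5.5) = 57
A_4→A_5: (0)(-6) − (3.5)(-9.5) = 33.25
A_5→A_6: (3.5)(1) − (4)(-6) = 27.5
A_6→A_7: (4)(2.5) − (5)(1) = 5
A_7→A_1: (5)(8) − (-2)(2.5) = 45
Σ = 220.75
Signed area = Σ/2 = 110.375 (positive ⇒ counter-clockwise traversal).

110.375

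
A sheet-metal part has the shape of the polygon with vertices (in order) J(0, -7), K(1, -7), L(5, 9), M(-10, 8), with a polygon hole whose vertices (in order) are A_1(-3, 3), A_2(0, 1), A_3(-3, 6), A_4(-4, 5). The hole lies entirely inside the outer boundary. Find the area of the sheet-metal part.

Outer boundary:
J→K: (0)(-7) − (1)(-7) = 7
K→L: (1)(9) − (5)(-7) = 44
L→M: (5)(8) − (-10)(9) = 130
M→J: (-10)(-7) − (0)(8) = 70
Σ = 251
Area = |Σ|/2 = 125.5.
Hole:
Σ = (-3) + (3) + (9) + (3) = 12
Area = |Σ|/2 = 6.
Net area = 125.5 − 6 = 119.5.

119.5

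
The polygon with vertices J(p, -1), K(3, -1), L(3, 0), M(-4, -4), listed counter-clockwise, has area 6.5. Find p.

5

The doubled signed area Σ (x_i y_{i+1} − x_{i+1} y_i) is linear in p.
With p=0 it equals -2; the coefficient of p is 3 (from the two edges through J).
So 3·p + -2 = 2·6.5 = 13 ⇒ p = 5.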